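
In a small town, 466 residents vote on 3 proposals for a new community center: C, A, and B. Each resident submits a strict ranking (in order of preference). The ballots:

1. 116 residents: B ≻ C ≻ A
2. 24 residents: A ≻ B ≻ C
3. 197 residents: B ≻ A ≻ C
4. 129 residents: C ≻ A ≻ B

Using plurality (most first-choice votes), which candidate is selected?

First-place votes: C 129, A 24, B 313.
B has the most first-place votes.

B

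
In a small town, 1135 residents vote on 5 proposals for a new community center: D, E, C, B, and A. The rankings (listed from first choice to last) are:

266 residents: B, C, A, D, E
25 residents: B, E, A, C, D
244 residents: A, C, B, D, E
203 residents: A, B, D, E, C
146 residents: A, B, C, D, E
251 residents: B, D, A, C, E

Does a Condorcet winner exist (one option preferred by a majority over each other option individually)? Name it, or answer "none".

A

A vs D: 884–251 for A.
A vs E: 1110–25 for A.
A vs C: 869–266 for A.
A vs B: 593–542 for A.
A beats every other option head-to-head.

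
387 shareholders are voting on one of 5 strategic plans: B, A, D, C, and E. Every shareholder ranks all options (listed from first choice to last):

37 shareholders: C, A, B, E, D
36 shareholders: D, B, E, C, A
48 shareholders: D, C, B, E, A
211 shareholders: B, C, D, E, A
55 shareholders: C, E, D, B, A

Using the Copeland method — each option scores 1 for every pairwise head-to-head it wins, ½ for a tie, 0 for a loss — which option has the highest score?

B: beats A, D, C, and E → score 4.
A: loses to B, D, C, and E → score 0.
D: beats A and E; loses to B and C → score 2.
C: beats A, D, and E; loses to B → score 3.
E: beats A; loses to B, D, and C → score 1.
B has the best pairwise record.

B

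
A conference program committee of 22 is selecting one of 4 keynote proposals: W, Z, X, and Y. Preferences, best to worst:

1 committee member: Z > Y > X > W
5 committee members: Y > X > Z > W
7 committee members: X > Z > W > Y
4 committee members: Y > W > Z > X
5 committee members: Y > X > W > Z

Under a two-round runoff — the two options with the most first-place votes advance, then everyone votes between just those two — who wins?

Y

Round 1 first-place votes: W 0, Z 1, X 7, Y 14.
Y and X advance.
Runoff: Y is preferred to X by 15 voters; X by 7.
Y wins the runoff.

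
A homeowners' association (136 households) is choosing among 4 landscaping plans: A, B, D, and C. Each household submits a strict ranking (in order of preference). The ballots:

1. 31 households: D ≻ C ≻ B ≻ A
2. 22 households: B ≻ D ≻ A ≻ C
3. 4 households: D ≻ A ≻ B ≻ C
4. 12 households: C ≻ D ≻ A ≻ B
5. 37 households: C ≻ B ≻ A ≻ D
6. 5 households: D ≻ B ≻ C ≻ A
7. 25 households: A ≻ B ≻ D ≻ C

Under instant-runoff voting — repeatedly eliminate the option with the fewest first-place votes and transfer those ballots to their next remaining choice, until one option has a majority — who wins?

Round 1: A 25, B 22, D 40, C 49. Eliminate B.
Round 2: A 25, D 62, C 49. Eliminate A.
Round 3: D 87, C 49. D has a majority.

D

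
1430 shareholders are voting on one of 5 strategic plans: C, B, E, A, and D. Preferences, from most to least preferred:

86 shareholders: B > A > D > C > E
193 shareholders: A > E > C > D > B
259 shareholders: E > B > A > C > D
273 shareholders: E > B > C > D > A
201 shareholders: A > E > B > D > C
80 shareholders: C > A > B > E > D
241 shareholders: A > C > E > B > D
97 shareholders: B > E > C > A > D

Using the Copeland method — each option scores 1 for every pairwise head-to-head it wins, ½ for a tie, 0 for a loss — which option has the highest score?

A

C: beats D; loses to B, E, and A → score 1.
B: beats C and D; ties A; loses to E → score 2.5.
E: beats C, B, and D; loses to A → score 3.
A: beats C, E, and D; ties B → score 3.5.
D: loses to C, B, E, and A → score 0.
A has the best pairwise record.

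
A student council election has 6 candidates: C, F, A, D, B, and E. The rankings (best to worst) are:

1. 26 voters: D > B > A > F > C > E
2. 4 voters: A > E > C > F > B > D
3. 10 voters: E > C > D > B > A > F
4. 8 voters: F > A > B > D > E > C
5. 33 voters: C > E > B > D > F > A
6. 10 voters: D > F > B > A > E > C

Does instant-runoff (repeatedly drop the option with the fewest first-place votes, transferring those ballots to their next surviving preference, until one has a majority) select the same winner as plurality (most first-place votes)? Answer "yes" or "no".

no

Instant-runoff — R1 C 33, F 8, A 4, D 36, B 0, E 10 (B out); R2 C 33, F 8, A 4, D 36, E 10 (A out); R3 C 33, F 8, D 36, E 14 (F out); R4 C 33, D 44, E 14 (E out); R5 C 47, D 44 (C winner). Winner: C.
Plurality — first-place votes: C 33, F 8, A 4, D 36, B 0, E 10. Winner: D.
The two methods disagree.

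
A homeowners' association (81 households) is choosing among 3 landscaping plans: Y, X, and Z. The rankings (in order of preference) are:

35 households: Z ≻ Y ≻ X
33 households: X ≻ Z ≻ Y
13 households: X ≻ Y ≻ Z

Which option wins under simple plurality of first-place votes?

First-place votes: Y 0, X 46, Z 35.
X has the most first-place votes.

X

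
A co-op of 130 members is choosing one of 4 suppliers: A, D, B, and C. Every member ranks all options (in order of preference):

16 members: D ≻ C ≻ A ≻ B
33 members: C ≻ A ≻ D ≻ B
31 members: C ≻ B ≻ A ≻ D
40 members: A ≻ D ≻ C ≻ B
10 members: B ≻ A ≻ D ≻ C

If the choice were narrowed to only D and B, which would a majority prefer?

Voters preferring D to B: 89; preferring B to D: 41.
D wins the head-to-head.

D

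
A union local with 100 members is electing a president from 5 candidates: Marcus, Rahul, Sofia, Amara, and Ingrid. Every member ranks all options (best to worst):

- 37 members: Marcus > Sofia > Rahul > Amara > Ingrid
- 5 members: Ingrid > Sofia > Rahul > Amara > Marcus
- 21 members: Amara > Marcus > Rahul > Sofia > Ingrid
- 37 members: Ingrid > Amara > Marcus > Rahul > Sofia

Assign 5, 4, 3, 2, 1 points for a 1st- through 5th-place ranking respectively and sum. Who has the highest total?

Marcus

Marcus: 37·5 + 5·1 + 21·4 + 37·3 = 385
Rahul: 37·3 + 5·3 + 21·3 + 37·2 = 263
Sofia: 37·4 + 5·4 + 21·2 + 37·1 = 247
Amara: 37·2 + 5·2 + 21·5 + 37·4 = 337
Ingrid: 37·1 + 5·5 + 21·1 + 37·5 = 268
Marcus has the highest Borda score (385).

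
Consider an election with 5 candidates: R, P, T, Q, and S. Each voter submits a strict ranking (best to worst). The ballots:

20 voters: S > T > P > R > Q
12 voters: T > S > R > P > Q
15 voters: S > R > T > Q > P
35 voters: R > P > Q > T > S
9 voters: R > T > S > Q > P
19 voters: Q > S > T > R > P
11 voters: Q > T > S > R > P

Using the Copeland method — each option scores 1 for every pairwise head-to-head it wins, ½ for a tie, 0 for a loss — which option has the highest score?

R: beats P and Q; loses to T and S → score 2.
P: beats Q; loses to R, T, and S → score 1.
T: beats R, P, and S; loses to Q → score 3.
Q: beats T and S; loses to R and P → score 2.
S: beats R and P; loses to T and Q → score 2.
T has the best pairwise record.

T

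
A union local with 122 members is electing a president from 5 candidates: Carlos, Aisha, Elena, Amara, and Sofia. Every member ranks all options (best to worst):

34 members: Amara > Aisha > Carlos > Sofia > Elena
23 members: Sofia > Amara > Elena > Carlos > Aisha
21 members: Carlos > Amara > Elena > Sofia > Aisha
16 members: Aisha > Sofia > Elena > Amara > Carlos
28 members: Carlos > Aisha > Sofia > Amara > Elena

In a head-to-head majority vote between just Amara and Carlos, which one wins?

Amara

Voters preferring Amara to Carlos: 73; preferring Carlos to Amara: 49.
Amara wins the head-to-head.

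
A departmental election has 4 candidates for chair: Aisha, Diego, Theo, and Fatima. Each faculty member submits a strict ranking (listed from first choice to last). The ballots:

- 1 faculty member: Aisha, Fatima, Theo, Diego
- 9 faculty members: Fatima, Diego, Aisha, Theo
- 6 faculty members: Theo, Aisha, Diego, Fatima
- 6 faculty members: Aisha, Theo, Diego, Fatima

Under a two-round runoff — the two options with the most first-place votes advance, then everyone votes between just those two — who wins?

Aisha

Round 1 first-place votes: Aisha 7, Diego 0, Theo 6, Fatima 9.
Fatima and Aisha advance.
Runoff: Fatima is preferred to Aisha by 9 voters; Aisha by 13.
Aisha wins the runoff.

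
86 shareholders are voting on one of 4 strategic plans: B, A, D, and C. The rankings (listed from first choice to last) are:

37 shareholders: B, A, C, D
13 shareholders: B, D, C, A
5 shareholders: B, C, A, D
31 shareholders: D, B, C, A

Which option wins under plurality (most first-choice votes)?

First-place votes: B 55, A 0, D 31, C 0.
B has the most first-place votes.

B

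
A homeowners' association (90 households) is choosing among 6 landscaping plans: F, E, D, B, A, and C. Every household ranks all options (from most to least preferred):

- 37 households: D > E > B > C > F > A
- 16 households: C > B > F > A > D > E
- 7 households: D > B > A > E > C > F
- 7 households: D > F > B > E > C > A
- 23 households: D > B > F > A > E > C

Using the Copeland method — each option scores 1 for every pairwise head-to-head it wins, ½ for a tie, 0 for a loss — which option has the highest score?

D

F: beats E and A; loses to D, B, and C → score 2.
E: beats C; loses to F, D, B, and A → score 1.
D: beats F, E, B, A, and C → score 5.
B: beats F, E, A, and C; loses to D → score 4.
A: beats E; loses to F, D, B, and C → score 1.
C: beats F and A; loses to E, D, and B → score 2.
D has the best pairwise record.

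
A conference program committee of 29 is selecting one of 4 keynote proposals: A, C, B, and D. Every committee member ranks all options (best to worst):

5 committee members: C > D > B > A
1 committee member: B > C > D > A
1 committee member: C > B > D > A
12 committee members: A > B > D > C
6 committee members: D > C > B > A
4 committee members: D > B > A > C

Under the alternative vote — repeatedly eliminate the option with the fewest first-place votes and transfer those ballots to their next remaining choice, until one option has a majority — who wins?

D

Round 1: A 12, C 6, B 1, D 10. Eliminate B.
Round 2: A 12, C 7, D 10. Eliminate C.
Round 3: A 12, D 17. D has a majority.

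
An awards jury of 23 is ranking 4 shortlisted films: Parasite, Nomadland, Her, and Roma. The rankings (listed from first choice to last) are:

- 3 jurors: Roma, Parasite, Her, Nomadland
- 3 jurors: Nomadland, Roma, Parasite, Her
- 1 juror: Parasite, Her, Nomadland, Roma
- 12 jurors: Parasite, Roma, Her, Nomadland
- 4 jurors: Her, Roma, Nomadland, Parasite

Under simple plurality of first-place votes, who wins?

First-place votes: Parasite 13, Nomadland 3, Her 4, Roma 3.
Parasite has the most first-place votes.

Parasite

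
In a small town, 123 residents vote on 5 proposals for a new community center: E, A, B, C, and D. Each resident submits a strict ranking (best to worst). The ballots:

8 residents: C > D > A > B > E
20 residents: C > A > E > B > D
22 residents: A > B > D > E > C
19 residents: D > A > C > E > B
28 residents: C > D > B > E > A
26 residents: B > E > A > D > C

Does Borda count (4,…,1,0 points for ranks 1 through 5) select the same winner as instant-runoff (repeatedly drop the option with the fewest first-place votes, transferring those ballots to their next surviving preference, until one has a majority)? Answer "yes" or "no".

Borda — scores: E 187, A 273, B 254, C 262, D 254. Winner: A.
Instant-runoff — R1 E 0, A 22, B 26, C 56, D 19 (E out); R2 A 22, B 26, C 56, D 19 (D out); R3 A 41, B 26, C 56 (B out); R4 A 67, C 56 (A winner). Winner: A.
The two methods agree.

yes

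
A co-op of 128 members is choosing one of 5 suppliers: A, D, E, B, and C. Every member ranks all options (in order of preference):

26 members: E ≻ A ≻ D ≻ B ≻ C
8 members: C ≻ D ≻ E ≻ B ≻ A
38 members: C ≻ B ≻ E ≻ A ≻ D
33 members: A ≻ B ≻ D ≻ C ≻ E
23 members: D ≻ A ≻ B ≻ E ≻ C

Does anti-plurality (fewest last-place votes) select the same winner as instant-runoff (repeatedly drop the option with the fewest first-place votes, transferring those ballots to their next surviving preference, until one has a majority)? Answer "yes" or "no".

Anti-plurality — last-place votes: A 8, D 38, E 33, B 0, C 49. Winner: B.
Instant-runoff — R1 A 33, D 23, E 26, B 0, C 46 (B out); R2 A 33, D 23, E 26, C 46 (D out); R3 A 56, E 26, C 46 (E out); R4 A 82, C 46 (A winner). Winner: A.
The two methods disagree.

no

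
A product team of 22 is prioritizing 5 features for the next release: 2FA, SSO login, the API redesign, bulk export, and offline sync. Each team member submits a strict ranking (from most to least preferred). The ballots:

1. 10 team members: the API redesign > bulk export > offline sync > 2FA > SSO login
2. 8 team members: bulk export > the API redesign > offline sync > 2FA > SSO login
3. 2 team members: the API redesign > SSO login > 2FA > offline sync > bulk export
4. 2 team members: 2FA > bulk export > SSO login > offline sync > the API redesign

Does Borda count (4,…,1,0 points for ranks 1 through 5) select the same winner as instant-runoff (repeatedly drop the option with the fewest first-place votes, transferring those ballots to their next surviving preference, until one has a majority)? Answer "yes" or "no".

yes

Borda — scores: 2FA 30, SSO login 10, the API redesign 72, bulk export 68, offline sync 40. Winner: the API redesign.
Instant-runoff — R1 2FA 2, SSO login 0, the API redesign 12, bulk export 8, offline sync 0 (the API redesign winner). Winner: the API redesign.
The two methods agree.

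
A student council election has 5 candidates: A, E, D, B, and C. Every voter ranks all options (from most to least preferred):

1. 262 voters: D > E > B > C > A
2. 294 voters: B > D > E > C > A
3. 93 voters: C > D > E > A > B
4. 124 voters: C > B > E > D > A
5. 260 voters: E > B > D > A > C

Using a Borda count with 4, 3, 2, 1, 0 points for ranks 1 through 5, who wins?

D

A: 262·0 + 294·0 + 93·1 + 124·0 + 260·1 = 353
E: 262·3 + 294·2 + 93·2 + 124·2 + 260·4 = 2848
D: 262·4 + 294·3 + 93·3 + 124·1 + 260·2 = 2853
B: 262·2 + 294·4 + 93·0 + 124·3 + 260·3 = 2852
C: 262·1 + 294·1 + 93·4 + 124·4 + 260·0 = 1424
D has the highest Borda score (2853).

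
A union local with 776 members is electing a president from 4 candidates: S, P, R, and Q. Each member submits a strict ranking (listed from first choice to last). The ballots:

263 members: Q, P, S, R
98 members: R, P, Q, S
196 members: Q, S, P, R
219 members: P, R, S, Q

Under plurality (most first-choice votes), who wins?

Q

First-place votes: S 0, P 219, R 98, Q 459.
Q has the most first-place votes.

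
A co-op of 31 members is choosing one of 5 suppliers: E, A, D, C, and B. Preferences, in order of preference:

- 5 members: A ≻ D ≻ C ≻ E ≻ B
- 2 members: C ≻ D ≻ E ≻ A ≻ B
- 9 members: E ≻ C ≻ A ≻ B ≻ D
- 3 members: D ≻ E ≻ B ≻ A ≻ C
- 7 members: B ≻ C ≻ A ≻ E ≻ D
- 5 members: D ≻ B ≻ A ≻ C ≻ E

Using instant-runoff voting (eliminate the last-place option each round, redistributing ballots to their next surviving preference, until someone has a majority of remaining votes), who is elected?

E

Round 1: E 9, A 5, D 8, C 2, B 7. Eliminate C.
Round 2: E 9, A 5, D 10, B 7. Eliminate A.
Round 3: E 9, D 15, B 7. Eliminate B.
Round 4: E 16, D 15. E has a majority.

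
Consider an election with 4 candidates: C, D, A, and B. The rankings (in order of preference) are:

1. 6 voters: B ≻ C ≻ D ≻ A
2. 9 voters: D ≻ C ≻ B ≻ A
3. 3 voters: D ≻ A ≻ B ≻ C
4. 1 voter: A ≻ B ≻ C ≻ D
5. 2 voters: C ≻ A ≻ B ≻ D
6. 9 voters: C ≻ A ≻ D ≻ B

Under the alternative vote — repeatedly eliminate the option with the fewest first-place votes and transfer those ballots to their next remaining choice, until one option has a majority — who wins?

Round 1: C 11, D 12, A 1, B 6. Eliminate A.
Round 2: C 11, D 12, B 7. Eliminate B.
Round 3: C 18, D 12. C has a majority.

C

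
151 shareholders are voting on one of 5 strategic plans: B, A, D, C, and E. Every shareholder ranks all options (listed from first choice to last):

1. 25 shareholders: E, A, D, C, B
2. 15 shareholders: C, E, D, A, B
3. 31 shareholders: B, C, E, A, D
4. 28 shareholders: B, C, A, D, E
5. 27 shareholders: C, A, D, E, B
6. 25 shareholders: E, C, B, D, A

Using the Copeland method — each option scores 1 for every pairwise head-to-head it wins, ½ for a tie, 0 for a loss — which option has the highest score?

C

B: beats A and D; loses to C and E → score 2.
A: beats D; loses to B, C, and E → score 1.
D: loses to B, A, C, and E → score 0.
C: beats B, A, D, and E → score 4.
E: beats B, A, and D; loses to C → score 3.
C has the best pairwise record.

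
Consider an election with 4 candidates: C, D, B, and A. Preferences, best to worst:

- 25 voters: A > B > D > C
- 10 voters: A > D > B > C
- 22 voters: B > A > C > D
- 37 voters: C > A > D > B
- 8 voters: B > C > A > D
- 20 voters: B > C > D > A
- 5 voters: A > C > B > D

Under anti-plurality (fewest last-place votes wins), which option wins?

A

Last-place votes: C 35, D 35, B 37, A 20.
A is ranked last by the fewest voters, so A wins.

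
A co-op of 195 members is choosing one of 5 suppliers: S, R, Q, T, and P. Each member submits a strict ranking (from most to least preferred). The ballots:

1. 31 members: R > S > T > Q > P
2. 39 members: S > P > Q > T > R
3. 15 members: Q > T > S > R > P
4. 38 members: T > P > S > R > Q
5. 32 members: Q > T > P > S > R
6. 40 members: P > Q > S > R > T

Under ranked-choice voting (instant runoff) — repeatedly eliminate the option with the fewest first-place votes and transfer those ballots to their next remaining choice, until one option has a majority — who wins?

Round 1: S 39, R 31, Q 47, T 38, P 40. Eliminate R.
Round 2: S 70, Q 47, T 38, P 40. Eliminate T.
Round 3: S 70, Q 47, P 78. Eliminate Q.
Round 4: S 85, P 110. P has a majority.

P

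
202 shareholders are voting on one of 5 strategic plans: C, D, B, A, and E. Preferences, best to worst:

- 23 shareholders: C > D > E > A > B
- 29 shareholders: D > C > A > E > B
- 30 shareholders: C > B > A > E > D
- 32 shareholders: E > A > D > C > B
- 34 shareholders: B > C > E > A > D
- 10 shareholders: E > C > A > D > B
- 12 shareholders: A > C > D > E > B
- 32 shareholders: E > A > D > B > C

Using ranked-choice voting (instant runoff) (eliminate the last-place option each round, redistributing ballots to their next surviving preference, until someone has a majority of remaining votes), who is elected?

Round 1: C 53, D 29, B 34, A 12, E 74. Eliminate A.
Round 2: C 65, D 29, B 34, E 74. Eliminate D.
Round 3: C 94, B 34, E 74. Eliminate B.
Round 4: C 128, E 74. C has a majority.

C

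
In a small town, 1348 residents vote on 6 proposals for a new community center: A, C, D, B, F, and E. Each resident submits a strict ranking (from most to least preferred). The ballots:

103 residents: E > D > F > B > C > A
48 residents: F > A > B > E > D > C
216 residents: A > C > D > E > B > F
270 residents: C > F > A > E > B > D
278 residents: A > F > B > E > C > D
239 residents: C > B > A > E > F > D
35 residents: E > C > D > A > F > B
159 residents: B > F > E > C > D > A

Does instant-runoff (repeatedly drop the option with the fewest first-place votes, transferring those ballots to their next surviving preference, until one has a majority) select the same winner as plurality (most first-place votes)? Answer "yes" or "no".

yes

Instant-runoff — R1 A 494, C 509, D 0, B 159, F 48, E 138 (D out); R2 A 494, C 509, B 159, F 48, E 138 (F out); R3 A 542, C 509, B 159, E 138 (E out); R4 A 542, C 544, B 262 (B out); R5 A 542, C 806 (C winner). Winner: C.
Plurality — first-place votes: A 494, C 509, D 0, B 159, F 48, E 138. Winner: C.
The two methods agree.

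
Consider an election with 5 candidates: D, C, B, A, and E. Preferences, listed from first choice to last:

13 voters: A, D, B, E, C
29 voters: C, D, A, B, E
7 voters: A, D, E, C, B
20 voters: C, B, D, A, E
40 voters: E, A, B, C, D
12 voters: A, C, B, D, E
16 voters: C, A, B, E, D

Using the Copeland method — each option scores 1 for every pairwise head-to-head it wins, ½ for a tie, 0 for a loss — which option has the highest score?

A

D: beats E; loses to C, B, and A → score 1.
C: beats D, B, and E; loses to A → score 3.
B: beats D and E; loses to C and A → score 2.
A: beats D, C, B, and E → score 4.
E: loses to D, C, B, and A → score 0.
A has the best pairwise record.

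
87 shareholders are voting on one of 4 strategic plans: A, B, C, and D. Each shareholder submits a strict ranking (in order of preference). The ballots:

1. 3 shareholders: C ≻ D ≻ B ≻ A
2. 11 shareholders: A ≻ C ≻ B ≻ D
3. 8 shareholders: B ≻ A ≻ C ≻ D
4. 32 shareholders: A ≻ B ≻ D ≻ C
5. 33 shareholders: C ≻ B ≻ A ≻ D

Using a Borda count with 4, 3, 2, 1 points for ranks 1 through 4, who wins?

A

A: 3·1 + 11·4 + 8·3 + 32·4 + 33·2 = 265
B: 3·2 + 11·2 + 8·4 + 32·3 + 33·3 = 255
C: 3·4 + 11·3 + 8·2 + 32·1 + 33·4 = 225
D: 3·3 + 11·1 + 8·1 + 32·2 + 33·1 = 125
A has the highest Borda score (265).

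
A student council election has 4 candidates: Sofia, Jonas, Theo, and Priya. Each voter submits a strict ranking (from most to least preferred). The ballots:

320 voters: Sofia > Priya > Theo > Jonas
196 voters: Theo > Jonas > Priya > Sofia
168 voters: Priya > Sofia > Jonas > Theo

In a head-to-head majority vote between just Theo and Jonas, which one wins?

Theo

Voters preferring Theo to Jonas: 516; preferring Jonas to Theo: 168.
Theo wins the head-to-head.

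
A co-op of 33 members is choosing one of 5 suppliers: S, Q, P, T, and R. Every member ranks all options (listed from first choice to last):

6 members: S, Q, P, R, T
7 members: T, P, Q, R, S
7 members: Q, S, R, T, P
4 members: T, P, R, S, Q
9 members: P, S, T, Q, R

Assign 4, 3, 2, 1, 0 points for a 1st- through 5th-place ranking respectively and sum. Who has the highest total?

S: 6·4 + 7·0 + 7·3 + 4·1 + 9·3 = 76
Q: 6·3 + 7·2 + 7·4 + 4·0 + 9·1 = 69
P: 6·2 + 7·3 + 7·0 + 4·3 + 9·4 = 81
T: 6·0 + 7·4 + 7·1 + 4·4 + 9·2 = 69
R: 6·1 + 7·1 + 7·2 + 4·2 + 9·0 = 35
P has the highest Borda score (81).

P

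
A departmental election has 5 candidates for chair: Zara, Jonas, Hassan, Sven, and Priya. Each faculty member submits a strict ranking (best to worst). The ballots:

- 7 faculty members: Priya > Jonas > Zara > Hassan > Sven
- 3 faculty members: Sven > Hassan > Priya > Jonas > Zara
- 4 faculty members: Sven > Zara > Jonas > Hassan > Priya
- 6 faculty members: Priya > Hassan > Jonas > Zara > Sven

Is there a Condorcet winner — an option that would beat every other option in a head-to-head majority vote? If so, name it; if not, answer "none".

Priya

Priya vs Zara: 16–4 for Priya.
Priya vs Jonas: 16–4 for Priya.
Priya vs Hassan: 13–7 for Priya.
Priya vs Sven: 13–7 for Priya.
Priya beats every other option head-to-head.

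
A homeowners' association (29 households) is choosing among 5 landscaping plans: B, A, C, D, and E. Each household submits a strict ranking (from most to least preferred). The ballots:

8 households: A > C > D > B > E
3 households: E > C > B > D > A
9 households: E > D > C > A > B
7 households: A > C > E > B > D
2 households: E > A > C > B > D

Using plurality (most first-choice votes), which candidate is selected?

First-place votes: B 0, A 15, C 0, D 0, E 14.
A has the most first-place votes.

A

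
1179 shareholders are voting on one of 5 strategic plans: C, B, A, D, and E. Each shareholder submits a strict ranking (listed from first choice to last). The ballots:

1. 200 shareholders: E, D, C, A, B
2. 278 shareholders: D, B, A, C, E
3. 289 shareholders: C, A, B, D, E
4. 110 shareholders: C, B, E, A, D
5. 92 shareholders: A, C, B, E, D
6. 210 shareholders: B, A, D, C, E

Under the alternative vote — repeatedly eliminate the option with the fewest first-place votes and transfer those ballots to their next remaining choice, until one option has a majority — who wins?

D

Round 1: C 399, B 210, A 92, D 278, E 200. Eliminate A.
Round 2: C 491, B 210, D 278, E 200. Eliminate E.
Round 3: C 491, B 210, D 478. Eliminate B.
Round 4: C 491, D 688. D has a majority.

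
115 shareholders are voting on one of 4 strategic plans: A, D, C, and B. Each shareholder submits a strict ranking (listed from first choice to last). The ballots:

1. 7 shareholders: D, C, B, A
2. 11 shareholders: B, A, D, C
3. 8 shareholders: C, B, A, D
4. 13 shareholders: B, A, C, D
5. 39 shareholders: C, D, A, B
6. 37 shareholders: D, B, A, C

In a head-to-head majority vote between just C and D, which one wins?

Voters preferring C to D: 60; preferring D to C: 55.
C wins the head-to-head.

C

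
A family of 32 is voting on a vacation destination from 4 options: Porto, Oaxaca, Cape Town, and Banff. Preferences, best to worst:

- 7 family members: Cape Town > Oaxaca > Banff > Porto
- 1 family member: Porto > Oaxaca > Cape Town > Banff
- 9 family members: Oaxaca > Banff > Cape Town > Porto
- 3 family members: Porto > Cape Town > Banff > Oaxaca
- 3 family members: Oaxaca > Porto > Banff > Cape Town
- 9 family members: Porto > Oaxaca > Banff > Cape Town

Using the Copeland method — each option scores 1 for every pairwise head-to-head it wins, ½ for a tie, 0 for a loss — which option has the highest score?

Oaxaca

Porto: ties Cape Town and Banff; loses to Oaxaca → score 1.
Oaxaca: beats Porto, Cape Town, and Banff → score 3.
Cape Town: ties Porto; loses to Oaxaca and Banff → score 0.5.
Banff: beats Cape Town; ties Porto; loses to Oaxaca → score 1.5.
Oaxaca has the best pairwise record.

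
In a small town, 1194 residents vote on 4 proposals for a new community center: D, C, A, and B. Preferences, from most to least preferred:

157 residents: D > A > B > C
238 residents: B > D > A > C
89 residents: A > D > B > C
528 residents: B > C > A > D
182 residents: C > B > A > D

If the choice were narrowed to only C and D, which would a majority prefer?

C

Voters preferring C to D: 710; preferring D to C: 484.
C wins the head-to-head.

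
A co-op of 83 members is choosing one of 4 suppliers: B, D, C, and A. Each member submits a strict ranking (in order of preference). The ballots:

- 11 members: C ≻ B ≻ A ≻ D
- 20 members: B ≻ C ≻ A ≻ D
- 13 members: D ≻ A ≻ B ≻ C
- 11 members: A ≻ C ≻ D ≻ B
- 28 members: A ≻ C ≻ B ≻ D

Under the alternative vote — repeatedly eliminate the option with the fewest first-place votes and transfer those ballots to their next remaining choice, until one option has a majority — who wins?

Round 1: B 20, D 13, C 11, A 39. Eliminate C.
Round 2: B 31, D 13, A 39. Eliminate D.
Round 3: B 31, A 52. A has a majority.

A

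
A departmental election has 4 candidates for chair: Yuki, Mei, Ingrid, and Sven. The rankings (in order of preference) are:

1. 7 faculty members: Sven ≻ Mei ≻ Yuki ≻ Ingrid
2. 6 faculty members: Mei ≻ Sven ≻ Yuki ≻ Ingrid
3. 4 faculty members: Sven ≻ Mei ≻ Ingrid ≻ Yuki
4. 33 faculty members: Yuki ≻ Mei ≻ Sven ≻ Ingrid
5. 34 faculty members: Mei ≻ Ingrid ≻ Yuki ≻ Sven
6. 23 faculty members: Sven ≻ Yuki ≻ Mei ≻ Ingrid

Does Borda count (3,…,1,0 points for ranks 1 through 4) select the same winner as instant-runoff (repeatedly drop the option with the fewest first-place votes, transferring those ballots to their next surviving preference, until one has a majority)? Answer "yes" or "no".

yes

Borda — scores: Yuki 192, Mei 231, Ingrid 72, Sven 147. Winner: Mei.
Instant-runoff — R1 Yuki 33, Mei 40, Ingrid 0, Sven 34 (Ingrid out); R2 Yuki 33, Mei 40, Sven 34 (Yuki out); R3 Mei 73, Sven 34 (Mei winner). Winner: Mei.
The two methods agree.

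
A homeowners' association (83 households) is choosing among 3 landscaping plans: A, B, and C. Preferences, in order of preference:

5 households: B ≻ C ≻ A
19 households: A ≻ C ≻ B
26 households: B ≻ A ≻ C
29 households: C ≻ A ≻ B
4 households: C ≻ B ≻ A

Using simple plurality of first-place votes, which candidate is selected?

C

First-place votes: A 19, B 31, C 33.
C has the most first-place votes.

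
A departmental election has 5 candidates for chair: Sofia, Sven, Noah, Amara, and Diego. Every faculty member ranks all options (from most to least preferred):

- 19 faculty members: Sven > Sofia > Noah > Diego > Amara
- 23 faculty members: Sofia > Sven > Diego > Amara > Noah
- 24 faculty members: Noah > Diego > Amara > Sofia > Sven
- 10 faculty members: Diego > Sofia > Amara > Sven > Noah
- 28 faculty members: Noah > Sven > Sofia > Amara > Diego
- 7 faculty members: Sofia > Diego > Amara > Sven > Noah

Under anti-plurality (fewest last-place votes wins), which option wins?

Sofia

Last-place votes: Sofia 0, Sven 24, Noah 40, Amara 19, Diego 28.
Sofia is ranked last by the fewest voters, so Sofia wins.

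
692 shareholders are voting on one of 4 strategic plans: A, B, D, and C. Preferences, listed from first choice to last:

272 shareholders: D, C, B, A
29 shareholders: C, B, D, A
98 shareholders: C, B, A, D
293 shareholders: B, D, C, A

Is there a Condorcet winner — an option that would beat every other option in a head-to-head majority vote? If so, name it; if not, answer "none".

Checking pairwise contests:
B beats A 692–0.
C beats B 399–293.
B beats D 420–272.
D beats C 565–127.
Every option loses at least one head-to-head, so there is no Condorcet winner.

none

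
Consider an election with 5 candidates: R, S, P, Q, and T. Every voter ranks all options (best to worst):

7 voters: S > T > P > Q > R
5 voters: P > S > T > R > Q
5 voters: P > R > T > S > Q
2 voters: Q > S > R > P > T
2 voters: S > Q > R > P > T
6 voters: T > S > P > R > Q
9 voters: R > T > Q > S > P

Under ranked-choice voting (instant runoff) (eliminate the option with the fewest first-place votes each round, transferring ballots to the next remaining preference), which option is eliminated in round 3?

R

Round 1: R 9, S 9, P 10, Q 2, T 6. Eliminate Q.
Round 2: R 9, S 11, P 10, T 6. Eliminate T.
Round 3: R 9, S 17, P 10. Eliminate R.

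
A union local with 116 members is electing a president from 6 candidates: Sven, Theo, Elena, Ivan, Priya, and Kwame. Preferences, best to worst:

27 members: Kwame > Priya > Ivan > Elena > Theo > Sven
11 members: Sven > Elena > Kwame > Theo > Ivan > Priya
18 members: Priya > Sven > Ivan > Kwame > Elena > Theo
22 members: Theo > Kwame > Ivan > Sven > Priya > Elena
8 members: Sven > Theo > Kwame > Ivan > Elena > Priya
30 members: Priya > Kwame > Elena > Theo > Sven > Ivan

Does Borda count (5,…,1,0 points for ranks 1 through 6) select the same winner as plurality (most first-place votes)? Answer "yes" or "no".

Borda — scores: Sven 241, Theo 251, Elena 214, Ivan 228, Priya 370, Kwame 436. Winner: Kwame.
Plurality — first-place votes: Sven 19, Theo 22, Elena 0, Ivan 0, Priya 48, Kwame 27. Winner: Priya.
The two methods disagree.

no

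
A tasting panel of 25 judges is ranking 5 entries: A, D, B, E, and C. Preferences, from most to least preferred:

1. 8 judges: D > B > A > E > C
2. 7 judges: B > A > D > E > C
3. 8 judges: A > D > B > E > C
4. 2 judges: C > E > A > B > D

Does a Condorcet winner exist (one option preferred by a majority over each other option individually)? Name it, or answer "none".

Checking pairwise contests:
B beats A 15–10.
A beats D 17–8.
D beats B 16–9.
A beats E 23–2.
A beats C 23–2.
Every option loses at least one head-to-head, so there is no Condorcet winner.

none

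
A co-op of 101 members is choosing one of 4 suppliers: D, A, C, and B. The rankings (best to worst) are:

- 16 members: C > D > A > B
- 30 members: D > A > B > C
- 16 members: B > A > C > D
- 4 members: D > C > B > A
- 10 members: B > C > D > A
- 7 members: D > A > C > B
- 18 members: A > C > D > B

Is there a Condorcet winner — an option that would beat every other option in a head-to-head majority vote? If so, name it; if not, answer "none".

none

Checking pairwise contests:
C beats D 60–41.
D beats A 67–34.
A beats C 71–30.
D beats B 75–26.
Every option loses at least one head-to-head, so there is no Condorcet winner.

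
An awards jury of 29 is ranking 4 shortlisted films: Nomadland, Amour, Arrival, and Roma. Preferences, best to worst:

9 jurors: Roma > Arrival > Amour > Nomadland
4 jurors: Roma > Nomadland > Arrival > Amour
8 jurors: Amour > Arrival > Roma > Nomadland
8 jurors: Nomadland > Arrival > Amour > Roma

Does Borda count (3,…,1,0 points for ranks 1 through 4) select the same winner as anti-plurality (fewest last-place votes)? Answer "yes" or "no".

Borda — scores: Nomadland 32, Amour 41, Arrival 54, Roma 47. Winner: Arrival.
Anti-plurality — last-place votes: Nomadland 17, Amour 4, Arrival 0, Roma 8. Winner: Arrival.
The two methods agree.

yes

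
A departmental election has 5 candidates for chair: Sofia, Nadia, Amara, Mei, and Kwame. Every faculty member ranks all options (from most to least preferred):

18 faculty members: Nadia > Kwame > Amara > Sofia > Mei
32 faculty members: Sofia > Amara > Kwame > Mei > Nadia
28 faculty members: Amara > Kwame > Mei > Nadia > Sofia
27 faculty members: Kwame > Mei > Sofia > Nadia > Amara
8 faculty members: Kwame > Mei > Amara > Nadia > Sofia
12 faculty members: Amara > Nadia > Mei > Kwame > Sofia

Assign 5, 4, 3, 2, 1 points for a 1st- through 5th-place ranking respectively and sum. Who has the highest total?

Sofia: 18·2 + 32·5 + 28·1 + 27·3 + 8·1 + 12·1 = 325
Nadia: 18·5 + 32·1 + 28·2 + 27·2 + 8·2 + 12·4 = 296
Amara: 18·3 + 32·4 + 28·5 + 27·1 + 8·3 + 12·5 = 433
Mei: 18·1 + 32·2 + 28·3 + 27·4 + 8·4 + 12·3 = 342
Kwame: 18·4 + 32·3 + 28·4 + 27·5 + 8·5 + 12·2 = 479
Kwame has the highest Borda score (479).

Kwame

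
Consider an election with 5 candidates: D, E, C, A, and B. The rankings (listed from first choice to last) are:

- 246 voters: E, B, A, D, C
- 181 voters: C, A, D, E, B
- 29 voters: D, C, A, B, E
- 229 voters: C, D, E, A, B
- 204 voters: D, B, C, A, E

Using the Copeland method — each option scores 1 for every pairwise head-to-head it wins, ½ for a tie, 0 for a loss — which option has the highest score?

D

D: beats E, C, A, and B → score 4.
E: beats A and B; loses to D and C → score 2.
C: beats E and A; loses to D and B → score 2.
A: loses to D, E, C, and B → score 0.
B: beats C and A; loses to D and E → score 2.
D has the best pairwise record.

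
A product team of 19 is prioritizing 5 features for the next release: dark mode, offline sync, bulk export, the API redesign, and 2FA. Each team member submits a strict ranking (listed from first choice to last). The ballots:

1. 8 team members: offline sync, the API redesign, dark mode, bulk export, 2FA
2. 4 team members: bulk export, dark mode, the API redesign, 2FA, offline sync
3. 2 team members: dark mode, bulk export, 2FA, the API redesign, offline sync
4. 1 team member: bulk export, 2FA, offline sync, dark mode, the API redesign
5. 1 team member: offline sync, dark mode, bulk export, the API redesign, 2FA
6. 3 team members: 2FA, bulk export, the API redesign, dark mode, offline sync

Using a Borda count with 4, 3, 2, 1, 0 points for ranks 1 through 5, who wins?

dark mode: 8·2 + 4·3 + 2·4 + 1·1 + 1·3 + 3·1 = 43
offline sync: 8·4 + 4·0 + 2·0 + 1·2 + 1·4 + 3·0 = 38
bulk export: 8·1 + 4·4 + 2·3 + 1·4 + 1·2 + 3·3 = 45
the API redesign: 8·3 + 4·2 + 2·1 + 1·0 + 1·1 + 3·2 = 41
2FA: 8·0 + 4·1 + 2·2 + 1·3 + 1·0 + 3·4 = 23
bulk export has the highest Borda score (45).

bulk export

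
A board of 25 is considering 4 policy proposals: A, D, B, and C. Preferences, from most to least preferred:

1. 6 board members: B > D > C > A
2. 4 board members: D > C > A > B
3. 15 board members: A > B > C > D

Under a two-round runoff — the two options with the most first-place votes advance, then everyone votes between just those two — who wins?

Round 1 first-place votes: A 15, D 4, B 6, C 0.
A and B advance.
Runoff: A is preferred to B by 19 voters; B by 6.
A wins the runoff.

A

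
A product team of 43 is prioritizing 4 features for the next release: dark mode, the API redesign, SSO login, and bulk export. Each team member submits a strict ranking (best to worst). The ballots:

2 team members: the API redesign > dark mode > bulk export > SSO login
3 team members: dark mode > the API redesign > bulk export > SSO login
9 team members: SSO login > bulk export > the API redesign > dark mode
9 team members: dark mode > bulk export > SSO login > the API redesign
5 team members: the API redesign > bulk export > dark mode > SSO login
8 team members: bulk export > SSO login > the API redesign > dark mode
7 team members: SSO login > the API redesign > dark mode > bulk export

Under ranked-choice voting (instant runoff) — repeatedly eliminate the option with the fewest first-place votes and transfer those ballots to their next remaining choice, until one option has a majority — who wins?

SSO login

Round 1: dark mode 12, the API redesign 7, SSO login 16, bulk export 8. Eliminate the API redesign.
Round 2: dark mode 14, SSO login 16, bulk export 13. Eliminate bulk export.
Round 3: dark mode 19, SSO login 24. SSO login has a majority.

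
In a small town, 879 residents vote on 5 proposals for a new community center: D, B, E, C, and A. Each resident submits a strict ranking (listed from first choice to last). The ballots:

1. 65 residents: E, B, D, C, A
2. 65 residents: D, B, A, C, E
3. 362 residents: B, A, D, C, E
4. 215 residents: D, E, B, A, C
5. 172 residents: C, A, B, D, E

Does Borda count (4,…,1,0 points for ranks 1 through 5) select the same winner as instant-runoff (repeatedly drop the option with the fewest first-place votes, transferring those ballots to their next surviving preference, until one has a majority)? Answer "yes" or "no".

yes

Borda — scores: D 2146, B 2612, E 905, C 1180, A 1947. Winner: B.
Instant-runoff — R1 D 280, B 362, E 65, C 172, A 0 (A out); R2 D 280, B 362, E 65, C 172 (E out); R3 D 280, B 427, C 172 (C out); R4 D 280, B 599 (B winner). Winner: B.
The two methods agree.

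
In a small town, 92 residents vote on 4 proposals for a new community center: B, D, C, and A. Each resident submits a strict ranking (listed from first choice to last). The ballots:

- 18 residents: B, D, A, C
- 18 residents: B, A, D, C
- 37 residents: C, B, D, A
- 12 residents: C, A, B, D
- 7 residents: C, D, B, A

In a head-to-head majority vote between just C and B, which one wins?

C

Voters preferring C to B: 56; preferring B to C: 36.
C wins the head-to-head.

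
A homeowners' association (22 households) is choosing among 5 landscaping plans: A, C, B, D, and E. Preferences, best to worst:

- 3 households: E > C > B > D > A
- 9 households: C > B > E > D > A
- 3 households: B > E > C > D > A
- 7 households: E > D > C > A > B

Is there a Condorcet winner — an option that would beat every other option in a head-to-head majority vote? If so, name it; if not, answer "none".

none

Checking pairwise contests:
C beats A 22–0.
E beats C 13–9.
C beats B 19–3.
C beats D 15–7.
B beats E 12–10.
Every option loses at least one head-to-head, so there is no Condorcet winner.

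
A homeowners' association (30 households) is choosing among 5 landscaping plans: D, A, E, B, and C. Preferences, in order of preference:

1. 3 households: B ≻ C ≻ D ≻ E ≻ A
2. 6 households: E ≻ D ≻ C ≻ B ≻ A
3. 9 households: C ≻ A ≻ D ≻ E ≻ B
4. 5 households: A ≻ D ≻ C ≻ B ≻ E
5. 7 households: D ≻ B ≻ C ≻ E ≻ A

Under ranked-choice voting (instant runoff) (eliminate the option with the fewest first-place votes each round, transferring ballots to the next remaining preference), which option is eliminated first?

B

Round 1: D 7, A 5, E 6, B 3, C 9. Eliminate B.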